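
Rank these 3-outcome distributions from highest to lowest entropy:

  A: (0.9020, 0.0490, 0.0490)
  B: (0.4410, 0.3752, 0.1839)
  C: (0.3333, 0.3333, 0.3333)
C > B > A

Key insight: Entropy is maximized by uniform distributions and minimized by concentrated distributions.

- Uniform distributions have maximum entropy log₂(3) = 1.5850 bits
- The more "peaked" or concentrated a distribution, the lower its entropy

Entropies:
  H(A) = 0.5606 bits
  H(B) = 1.5008 bits
  H(C) = 1.5850 bits

Ranking: C > B > A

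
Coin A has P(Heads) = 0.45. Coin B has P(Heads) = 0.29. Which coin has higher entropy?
A

For binary distributions, entropy is maximized at p=0.5 and decreases as p moves toward 0 or 1.

H(A) = H(0.45) = 0.9928 bits
H(B) = H(0.29) = 0.8687 bits

Distribution A (p=0.45) is closer to uniform (p=0.5), so it has higher entropy.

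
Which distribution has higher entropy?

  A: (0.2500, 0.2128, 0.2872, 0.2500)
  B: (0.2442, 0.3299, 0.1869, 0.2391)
A

Both distributions are close to uniform, making this a harder comparison.

H(A) = 1.9920 bits
H(B) = 1.9702 bits

The distribution closer to uniform has higher entropy.
Answer: A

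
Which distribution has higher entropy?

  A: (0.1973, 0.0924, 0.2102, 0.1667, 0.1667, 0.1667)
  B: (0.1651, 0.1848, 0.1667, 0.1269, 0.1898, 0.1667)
B

Both distributions are close to uniform, making this a harder comparison.

H(A) = 2.5450 bits
H(B) = 2.5739 bits

The distribution closer to uniform has higher entropy.
Answer: B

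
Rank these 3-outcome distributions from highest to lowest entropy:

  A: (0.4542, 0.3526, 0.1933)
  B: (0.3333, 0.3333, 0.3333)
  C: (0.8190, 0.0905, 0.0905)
B > A > C

Key insight: Entropy is maximized by uniform distributions and minimized by concentrated distributions.

- Uniform distributions have maximum entropy log₂(3) = 1.5850 bits
- The more "peaked" or concentrated a distribution, the lower its entropy

Entropies:
  H(A) = 1.5057 bits
  H(B) = 1.5850 bits
  H(C) = 0.8633 bits

Ranking: B > A > C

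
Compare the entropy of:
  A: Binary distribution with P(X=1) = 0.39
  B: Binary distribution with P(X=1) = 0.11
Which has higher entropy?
A

For binary distributions, entropy is maximized at p=0.5 and decreases as p moves toward 0 or 1.

H(A) = H(0.39) = 0.9648 bits
H(B) = H(0.11) = 0.4999 bits

Distribution A (p=0.39) is closer to uniform (p=0.5), so it has higher entropy.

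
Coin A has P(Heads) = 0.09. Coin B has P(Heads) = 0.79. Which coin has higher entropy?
B

For binary distributions, entropy is maximized at p=0.5 and decreases as p moves toward 0 or 1.

H(A) = H(0.09) = 0.4365 bits
H(B) = H(0.79) = 0.7415 bits

Distribution B (p=0.79) is closer to uniform (p=0.5), so it has higher entropy.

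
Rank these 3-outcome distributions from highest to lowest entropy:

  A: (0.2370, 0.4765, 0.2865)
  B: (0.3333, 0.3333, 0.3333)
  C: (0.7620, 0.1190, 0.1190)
B > A > C

Key insight: Entropy is maximized by uniform distributions and minimized by concentrated distributions.

- Uniform distributions have maximum entropy log₂(3) = 1.5850 bits
- The more "peaked" or concentrated a distribution, the lower its entropy

Entropies:
  H(A) = 1.5185 bits
  H(B) = 1.5850 bits
  H(C) = 1.0297 bits

Ranking: B > A > C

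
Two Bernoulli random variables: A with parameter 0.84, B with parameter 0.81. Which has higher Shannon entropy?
B

For binary distributions, entropy is maximized at p=0.5 and decreases as p moves toward 0 or 1.

H(A) = H(0.84) = 0.6343 bits
H(B) = H(0.81) = 0.7015 bits

Distribution B (p=0.81) is closer to uniform (p=0.5), so it has higher entropy.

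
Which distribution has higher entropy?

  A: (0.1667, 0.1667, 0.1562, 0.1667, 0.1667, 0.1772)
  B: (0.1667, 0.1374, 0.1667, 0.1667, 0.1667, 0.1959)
A

Both distributions are close to uniform, making this a harder comparison.

H(A) = 2.5840 bits
H(B) = 2.5775 bits

The distribution closer to uniform has higher entropy.
Answer: A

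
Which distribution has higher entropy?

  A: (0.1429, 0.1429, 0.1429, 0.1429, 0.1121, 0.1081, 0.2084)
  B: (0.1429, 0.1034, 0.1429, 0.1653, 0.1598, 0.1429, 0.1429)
B

Both distributions are close to uniform, making this a harder comparison.

H(A) = 2.7765 bits
H(B) = 2.7948 bits

The distribution closer to uniform has higher entropy.
Answer: B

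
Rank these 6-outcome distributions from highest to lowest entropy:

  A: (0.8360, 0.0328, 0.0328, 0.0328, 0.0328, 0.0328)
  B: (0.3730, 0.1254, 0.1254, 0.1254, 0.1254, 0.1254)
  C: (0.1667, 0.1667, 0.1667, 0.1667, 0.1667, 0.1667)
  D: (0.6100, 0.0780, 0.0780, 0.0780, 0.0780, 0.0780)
C > B > D > A

Key insight: Entropy is maximized by uniform distributions and minimized by concentrated distributions.

Entropies:
  H(A) = 1.0246 bits
  H(B) = 2.4088 bits
  H(C) = 2.5850 bits
  H(D) = 1.8704 bits

Ranking: C > B > D > A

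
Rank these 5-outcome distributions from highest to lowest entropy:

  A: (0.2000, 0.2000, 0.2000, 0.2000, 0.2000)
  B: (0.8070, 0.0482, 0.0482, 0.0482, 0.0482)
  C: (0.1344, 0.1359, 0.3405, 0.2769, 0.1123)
A > C > B

Key insight: Entropy is maximized by uniform distributions and minimized by concentrated distributions.

- Uniform distributions have maximum entropy log₂(5) = 2.3219 bits
- The more "peaked" or concentrated a distribution, the lower its entropy

Entropies:
  H(A) = 2.3219 bits
  H(B) = 1.0937 bits
  H(C) = 2.1770 bits

Ranking: A > C > B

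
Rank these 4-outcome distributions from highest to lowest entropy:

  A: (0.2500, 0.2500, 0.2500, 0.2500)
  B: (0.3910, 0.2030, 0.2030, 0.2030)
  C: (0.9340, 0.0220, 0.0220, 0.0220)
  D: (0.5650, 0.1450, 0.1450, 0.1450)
A > B > D > C

Key insight: Entropy is maximized by uniform distributions and minimized by concentrated distributions.

Entropies:
  H(A) = 2.0000 bits
  H(B) = 1.9307 bits
  H(C) = 0.4554 bits
  H(D) = 1.6772 bits

Ranking: A > B > D > C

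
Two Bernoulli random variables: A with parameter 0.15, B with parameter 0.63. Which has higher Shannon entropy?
B

For binary distributions, entropy is maximized at p=0.5 and decreases as p moves toward 0 or 1.

H(A) = H(0.15) = 0.6098 bits
H(B) = H(0.63) = 0.9507 bits

Distribution B (p=0.63) is closer to uniform (p=0.5), so it has higher entropy.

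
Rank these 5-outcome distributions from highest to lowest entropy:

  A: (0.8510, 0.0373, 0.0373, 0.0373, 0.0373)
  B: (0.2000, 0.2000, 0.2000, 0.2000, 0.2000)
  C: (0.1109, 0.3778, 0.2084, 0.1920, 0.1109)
B > C > A

Key insight: Entropy is maximized by uniform distributions and minimized by concentrated distributions.

- Uniform distributions have maximum entropy log₂(5) = 2.3219 bits
- The more "peaked" or concentrated a distribution, the lower its entropy

Entropies:
  H(A) = 0.9053 bits
  H(B) = 2.3219 bits
  H(C) = 2.1629 bits

Ranking: B > C > A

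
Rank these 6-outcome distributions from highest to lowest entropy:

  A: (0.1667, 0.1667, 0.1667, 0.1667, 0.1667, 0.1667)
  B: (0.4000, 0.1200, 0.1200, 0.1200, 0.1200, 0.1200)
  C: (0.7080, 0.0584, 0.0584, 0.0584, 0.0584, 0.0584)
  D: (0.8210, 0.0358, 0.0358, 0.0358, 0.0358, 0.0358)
A > B > C > D

Key insight: Entropy is maximized by uniform distributions and minimized by concentrated distributions.

Entropies:
  H(A) = 2.5850 bits
  H(B) = 2.3641 bits
  H(C) = 1.5493 bits
  H(D) = 1.0935 bits

Ranking: A > B > C > D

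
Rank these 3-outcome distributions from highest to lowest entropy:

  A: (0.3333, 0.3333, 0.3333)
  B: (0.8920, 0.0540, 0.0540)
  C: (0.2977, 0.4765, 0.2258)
A > C > B

Key insight: Entropy is maximized by uniform distributions and minimized by concentrated distributions.

- Uniform distributions have maximum entropy log₂(3) = 1.5850 bits
- The more "peaked" or concentrated a distribution, the lower its entropy

Entropies:
  H(A) = 1.5850 bits
  H(B) = 0.6019 bits
  H(C) = 1.5148 bits

Ranking: A > C > B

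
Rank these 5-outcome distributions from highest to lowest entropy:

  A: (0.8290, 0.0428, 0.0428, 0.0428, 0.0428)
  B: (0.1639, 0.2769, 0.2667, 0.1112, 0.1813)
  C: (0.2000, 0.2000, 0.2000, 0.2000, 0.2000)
C > B > A

Key insight: Entropy is maximized by uniform distributions and minimized by concentrated distributions.

- Uniform distributions have maximum entropy log₂(5) = 2.3219 bits
- The more "peaked" or concentrated a distribution, the lower its entropy

Entropies:
  H(A) = 1.0020 bits
  H(B) = 2.2481 bits
  H(C) = 2.3219 bits

Ranking: C > B > A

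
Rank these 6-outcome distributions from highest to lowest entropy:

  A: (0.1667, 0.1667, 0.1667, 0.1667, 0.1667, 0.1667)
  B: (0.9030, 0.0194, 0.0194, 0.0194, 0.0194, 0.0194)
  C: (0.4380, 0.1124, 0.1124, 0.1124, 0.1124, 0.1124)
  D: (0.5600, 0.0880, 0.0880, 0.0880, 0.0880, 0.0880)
A > C > D > B

Key insight: Entropy is maximized by uniform distributions and minimized by concentrated distributions.

Entropies:
  H(A) = 2.5850 bits
  H(B) = 0.6846 bits
  H(C) = 2.2938 bits
  H(D) = 2.0112 bits

Ranking: A > C > D > B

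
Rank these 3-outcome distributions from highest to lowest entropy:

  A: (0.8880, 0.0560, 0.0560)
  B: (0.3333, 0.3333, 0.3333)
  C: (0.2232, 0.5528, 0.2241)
B > C > A

Key insight: Entropy is maximized by uniform distributions and minimized by concentrated distributions.

- Uniform distributions have maximum entropy log₂(3) = 1.5850 bits
- The more "peaked" or concentrated a distribution, the lower its entropy

Entropies:
  H(A) = 0.6179 bits
  H(B) = 1.5850 bits
  H(C) = 1.4392 bits

Ranking: B > C > A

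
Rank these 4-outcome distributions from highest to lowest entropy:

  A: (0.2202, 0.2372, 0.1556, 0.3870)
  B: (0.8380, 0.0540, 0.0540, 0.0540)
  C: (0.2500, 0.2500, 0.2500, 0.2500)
C > A > B

Key insight: Entropy is maximized by uniform distributions and minimized by concentrated distributions.

- Uniform distributions have maximum entropy log₂(4) = 2.0000 bits
- The more "peaked" or concentrated a distribution, the lower its entropy

Entropies:
  H(A) = 1.9208 bits
  H(B) = 0.8958 bits
  H(C) = 2.0000 bits

Ranking: C > A > B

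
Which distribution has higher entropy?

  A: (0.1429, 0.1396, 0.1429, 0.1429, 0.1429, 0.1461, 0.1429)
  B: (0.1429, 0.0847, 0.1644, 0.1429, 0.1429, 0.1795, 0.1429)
A

Both distributions are close to uniform, making this a harder comparison.

H(A) = 2.8072 bits
H(B) = 2.7788 bits

The distribution closer to uniform has higher entropy.
Answer: A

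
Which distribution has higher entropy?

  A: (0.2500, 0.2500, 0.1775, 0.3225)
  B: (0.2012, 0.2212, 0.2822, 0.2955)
B

Both distributions are close to uniform, making this a harder comparison.

H(A) = 1.9693 bits
H(B) = 1.9816 bits

The distribution closer to uniform has higher entropy.
Answer: B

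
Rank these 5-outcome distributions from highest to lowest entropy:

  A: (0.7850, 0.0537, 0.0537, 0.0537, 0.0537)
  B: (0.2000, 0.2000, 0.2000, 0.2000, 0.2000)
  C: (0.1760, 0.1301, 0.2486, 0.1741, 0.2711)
B > C > A

Key insight: Entropy is maximized by uniform distributions and minimized by concentrated distributions.

- Uniform distributions have maximum entropy log₂(5) = 2.3219 bits
- The more "peaked" or concentrated a distribution, the lower its entropy

Entropies:
  H(A) = 1.1809 bits
  H(B) = 2.3219 bits
  H(C) = 2.2728 bits

Ranking: B > C > A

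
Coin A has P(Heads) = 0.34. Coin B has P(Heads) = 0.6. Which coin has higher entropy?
B

For binary distributions, entropy is maximized at p=0.5 and decreases as p moves toward 0 or 1.

H(A) = H(0.34) = 0.9248 bits
H(B) = H(0.6) = 0.9710 bits

Distribution B (p=0.6) is closer to uniform (p=0.5), so it has higher entropy.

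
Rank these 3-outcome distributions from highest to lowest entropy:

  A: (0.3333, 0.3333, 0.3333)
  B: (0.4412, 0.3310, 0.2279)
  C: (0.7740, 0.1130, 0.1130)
A > B > C

Key insight: Entropy is maximized by uniform distributions and minimized by concentrated distributions.

- Uniform distributions have maximum entropy log₂(3) = 1.5850 bits
- The more "peaked" or concentrated a distribution, the lower its entropy

Entropies:
  H(A) = 1.5850 bits
  H(B) = 1.5350 bits
  H(C) = 0.9970 bits

Ranking: A > B > C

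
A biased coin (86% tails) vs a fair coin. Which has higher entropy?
Fair coin

The fair coin is uniform (p=0.5), maximizing binary entropy at 1 bit. The biased coin has H(0.86) ≈ 0.584 bits — its outcome is more predictable, so its entropy is lower.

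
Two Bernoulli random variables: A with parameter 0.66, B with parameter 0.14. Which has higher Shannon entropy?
A

For binary distributions, entropy is maximized at p=0.5 and decreases as p moves toward 0 or 1.

H(A) = H(0.66) = 0.9248 bits
H(B) = H(0.14) = 0.5842 bits

Distribution A (p=0.66) is closer to uniform (p=0.5), so it has higher entropy.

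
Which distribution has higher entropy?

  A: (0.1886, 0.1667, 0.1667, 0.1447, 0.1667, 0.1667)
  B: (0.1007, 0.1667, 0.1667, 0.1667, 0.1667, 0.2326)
A

Both distributions are close to uniform, making this a harder comparison.

H(A) = 2.5808 bits
H(B) = 2.5462 bits

The distribution closer to uniform has higher entropy.
Answer: A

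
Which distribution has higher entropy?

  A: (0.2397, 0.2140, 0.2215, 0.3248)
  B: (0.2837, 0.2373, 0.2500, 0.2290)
B

Both distributions are close to uniform, making this a harder comparison.

H(A) = 1.9786 bits
H(B) = 1.9951 bits

The distribution closer to uniform has higher entropy.
Answer: B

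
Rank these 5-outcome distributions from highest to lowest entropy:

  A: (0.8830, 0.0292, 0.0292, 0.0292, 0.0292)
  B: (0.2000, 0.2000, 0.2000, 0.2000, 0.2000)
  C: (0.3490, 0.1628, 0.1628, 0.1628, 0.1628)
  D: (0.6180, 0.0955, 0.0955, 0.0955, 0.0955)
B > C > D > A

Key insight: Entropy is maximized by uniform distributions and minimized by concentrated distributions.

Entropies:
  H(A) = 0.7547 bits
  H(B) = 2.3219 bits
  H(C) = 2.2352 bits
  H(D) = 1.7234 bits

Ranking: B > C > D > A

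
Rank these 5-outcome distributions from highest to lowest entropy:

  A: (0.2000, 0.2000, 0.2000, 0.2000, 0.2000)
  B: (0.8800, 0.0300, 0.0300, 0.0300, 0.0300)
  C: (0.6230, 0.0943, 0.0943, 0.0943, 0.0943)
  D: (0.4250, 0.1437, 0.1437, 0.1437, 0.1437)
A > D > C > B

Key insight: Entropy is maximized by uniform distributions and minimized by concentrated distributions.

Entropies:
  H(A) = 2.3219 bits
  H(B) = 0.7694 bits
  H(C) = 1.7099 bits
  H(D) = 2.1337 bits

Ranking: A > D > C > B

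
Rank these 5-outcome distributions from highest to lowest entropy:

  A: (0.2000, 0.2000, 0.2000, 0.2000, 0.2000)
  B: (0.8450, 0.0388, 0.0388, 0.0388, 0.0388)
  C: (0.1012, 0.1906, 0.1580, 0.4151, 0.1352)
A > C > B

Key insight: Entropy is maximized by uniform distributions and minimized by concentrated distributions.

- Uniform distributions have maximum entropy log₂(5) = 2.3219 bits
- The more "peaked" or concentrated a distribution, the lower its entropy

Entropies:
  H(A) = 2.3219 bits
  H(B) = 0.9322 bits
  H(C) = 2.1276 bits

Ranking: A > C > B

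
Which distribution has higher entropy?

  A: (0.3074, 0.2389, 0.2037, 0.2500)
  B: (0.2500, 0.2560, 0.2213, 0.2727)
B

Both distributions are close to uniform, making this a harder comparison.

H(A) = 1.9842 bits
H(B) = 1.9960 bits

The distribution closer to uniform has higher entropy.
Answer: B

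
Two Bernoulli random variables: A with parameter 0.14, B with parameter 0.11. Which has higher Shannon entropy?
A

For binary distributions, entropy is maximized at p=0.5 and decreases as p moves toward 0 or 1.

H(A) = H(0.14) = 0.5842 bits
H(B) = H(0.11) = 0.4999 bits

Distribution A (p=0.14) is closer to uniform (p=0.5), so it has higher entropy.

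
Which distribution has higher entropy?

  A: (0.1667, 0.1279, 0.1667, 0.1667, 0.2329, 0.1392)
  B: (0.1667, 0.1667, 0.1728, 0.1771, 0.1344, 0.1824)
B

Both distributions are close to uniform, making this a harder comparison.

H(A) = 2.5576 bits
H(B) = 2.5785 bits

The distribution closer to uniform has higher entropy.
Answer: B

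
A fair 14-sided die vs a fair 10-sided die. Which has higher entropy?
14-sided die

Both are uniform distributions; for uniform over n outcomes, H = log₂(n). H(14-sided) = log₂(14) = 3.807 bits and H(10-sided) = log₂(10) = 3.322 bits. More outcomes in a uniform distribution means higher entropy.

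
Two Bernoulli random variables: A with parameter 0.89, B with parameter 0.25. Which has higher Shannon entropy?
B

For binary distributions, entropy is maximized at p=0.5 and decreases as p moves toward 0 or 1.

H(A) = H(0.89) = 0.4999 bits
H(B) = H(0.25) = 0.8113 bits

Distribution B (p=0.25) is closer to uniform (p=0.5), so it has higher entropy.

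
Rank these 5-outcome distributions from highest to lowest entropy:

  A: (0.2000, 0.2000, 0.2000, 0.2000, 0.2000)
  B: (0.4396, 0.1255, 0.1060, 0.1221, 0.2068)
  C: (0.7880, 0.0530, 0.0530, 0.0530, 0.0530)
A > B > C

Key insight: Entropy is maximized by uniform distributions and minimized by concentrated distributions.

- Uniform distributions have maximum entropy log₂(5) = 2.3219 bits
- The more "peaked" or concentrated a distribution, the lower its entropy

Entropies:
  H(A) = 2.3219 bits
  H(B) = 2.0809 bits
  H(C) = 1.1693 bits

Ranking: A > B > C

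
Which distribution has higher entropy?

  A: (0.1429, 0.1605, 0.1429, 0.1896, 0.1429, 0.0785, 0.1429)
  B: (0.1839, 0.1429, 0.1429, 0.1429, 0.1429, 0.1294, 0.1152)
B

Both distributions are close to uniform, making this a harder comparison.

H(A) = 2.7708 bits
H(B) = 2.7945 bits

The distribution closer to uniform has higher entropy.
Answer: B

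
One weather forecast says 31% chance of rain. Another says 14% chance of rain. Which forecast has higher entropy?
31% forecast

Treat each forecast as a Bernoulli distribution. Binary entropy is maximized at p=0.5 and falls off symmetrically toward 0 or 1. The 31% forecast is closer to 50%, so it is more uncertain. H(31%) ≈ 0.893 bits, H(14%) ≈ 0.584 bits.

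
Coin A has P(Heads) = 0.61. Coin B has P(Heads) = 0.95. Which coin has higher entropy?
A

For binary distributions, entropy is maximized at p=0.5 and decreases as p moves toward 0 or 1.

H(A) = H(0.61) = 0.9648 bits
H(B) = H(0.95) = 0.2864 bits

Distribution A (p=0.61) is closer to uniform (p=0.5), so it has higher entropy.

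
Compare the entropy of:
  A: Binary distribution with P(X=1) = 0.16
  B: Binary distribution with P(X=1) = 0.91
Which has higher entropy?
A

For binary distributions, entropy is maximized at p=0.5 and decreases as p moves toward 0 or 1.

H(A) = H(0.16) = 0.6343 bits
H(B) = H(0.91) = 0.4365 bits

Distribution A (p=0.16) is closer to uniform (p=0.5), so it has higher entropy.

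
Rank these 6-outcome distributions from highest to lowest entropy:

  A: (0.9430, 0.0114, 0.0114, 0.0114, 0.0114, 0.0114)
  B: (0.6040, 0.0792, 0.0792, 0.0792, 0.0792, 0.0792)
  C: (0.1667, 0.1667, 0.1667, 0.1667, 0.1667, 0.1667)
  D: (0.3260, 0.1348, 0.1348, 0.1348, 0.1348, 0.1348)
C > D > B > A

Key insight: Entropy is maximized by uniform distributions and minimized by concentrated distributions.

Entropies:
  H(A) = 0.4478 bits
  H(B) = 1.8880 bits
  H(C) = 2.5850 bits
  H(D) = 2.4758 bits

Ranking: C > D > B > A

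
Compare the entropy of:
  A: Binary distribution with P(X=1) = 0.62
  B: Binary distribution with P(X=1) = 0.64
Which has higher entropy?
A

For binary distributions, entropy is maximized at p=0.5 and decreases as p moves toward 0 or 1.

H(A) = H(0.62) = 0.9580 bits
H(B) = H(0.64) = 0.9427 bits

Distribution A (p=0.62) is closer to uniform (p=0.5), so it has higher entropy.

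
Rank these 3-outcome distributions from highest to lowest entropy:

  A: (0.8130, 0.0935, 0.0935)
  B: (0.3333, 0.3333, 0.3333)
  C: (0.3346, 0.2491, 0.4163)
B > C > A

Key insight: Entropy is maximized by uniform distributions and minimized by concentrated distributions.

- Uniform distributions have maximum entropy log₂(3) = 1.5850 bits
- The more "peaked" or concentrated a distribution, the lower its entropy

Entropies:
  H(A) = 0.8822 bits
  H(B) = 1.5850 bits
  H(C) = 1.5543 bits

Ranking: B > C > A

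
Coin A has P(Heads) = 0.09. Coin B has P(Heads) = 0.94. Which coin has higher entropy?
A

For binary distributions, entropy is maximized at p=0.5 and decreases as p moves toward 0 or 1.

H(A) = H(0.09) = 0.4365 bits
H(B) = H(0.94) = 0.3274 bits

Distribution A (p=0.09) is closer to uniform (p=0.5), so it has higher entropy.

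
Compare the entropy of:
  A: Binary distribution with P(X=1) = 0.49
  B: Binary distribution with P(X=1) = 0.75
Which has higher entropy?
A

For binary distributions, entropy is maximized at p=0.5 and decreases as p moves toward 0 or 1.

H(A) = H(0.49) = 0.9997 bits
H(B) = H(0.75) = 0.8113 bits

Distribution A (p=0.49) is closer to uniform (p=0.5), so it has higher entropy.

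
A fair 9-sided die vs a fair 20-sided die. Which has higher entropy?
20-sided die

Both are uniform distributions; for uniform over n outcomes, H = log₂(n). H(9-sided) = log₂(9) = 3.170 bits and H(20-sided) = log₂(20) = 4.322 bits. More outcomes in a uniform distribution means higher entropy.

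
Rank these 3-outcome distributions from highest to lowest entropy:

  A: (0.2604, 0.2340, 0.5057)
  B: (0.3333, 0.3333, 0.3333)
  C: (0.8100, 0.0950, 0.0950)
B > A > C

Key insight: Entropy is maximized by uniform distributions and minimized by concentrated distributions.

- Uniform distributions have maximum entropy log₂(3) = 1.5850 bits
- The more "peaked" or concentrated a distribution, the lower its entropy

Entropies:
  H(A) = 1.4932 bits
  H(B) = 1.5850 bits
  H(C) = 0.8915 bits

Ranking: B > A > C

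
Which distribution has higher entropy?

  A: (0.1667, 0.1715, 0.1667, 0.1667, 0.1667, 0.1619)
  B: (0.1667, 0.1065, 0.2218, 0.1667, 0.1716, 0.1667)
A

Both distributions are close to uniform, making this a harder comparison.

H(A) = 2.5848 bits
H(B) = 2.5550 bits

The distribution closer to uniform has higher entropy.
Answer: A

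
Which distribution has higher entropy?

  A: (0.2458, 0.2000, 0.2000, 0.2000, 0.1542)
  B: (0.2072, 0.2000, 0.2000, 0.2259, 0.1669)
B

Both distributions are close to uniform, making this a harder comparison.

H(A) = 2.3066 bits
H(B) = 2.3152 bits

The distribution closer to uniform has higher entropy.
Answer: B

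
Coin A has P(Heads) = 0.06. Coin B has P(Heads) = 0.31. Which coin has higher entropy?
B

For binary distributions, entropy is maximized at p=0.5 and decreases as p moves toward 0 or 1.

H(A) = H(0.06) = 0.3274 bits
H(B) = H(0.31) = 0.8932 bits

Distribution B (p=0.31) is closer to uniform (p=0.5), so it has higher entropy.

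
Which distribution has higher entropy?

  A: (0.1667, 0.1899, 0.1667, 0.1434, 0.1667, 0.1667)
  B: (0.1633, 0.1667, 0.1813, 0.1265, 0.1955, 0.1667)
A

Both distributions are close to uniform, making this a harder comparison.

H(A) = 2.5803 bits
H(B) = 2.5730 bits

The distribution closer to uniform has higher entropy.
Answer: A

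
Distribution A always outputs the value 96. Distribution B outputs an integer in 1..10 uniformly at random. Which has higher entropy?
B

A is deterministic, so H(A) = 0. B is uniform over 10 outcomes, so H(B) = log₂(10) = 3.322 bits. Any distribution with genuine randomness has higher entropy than a deterministic one.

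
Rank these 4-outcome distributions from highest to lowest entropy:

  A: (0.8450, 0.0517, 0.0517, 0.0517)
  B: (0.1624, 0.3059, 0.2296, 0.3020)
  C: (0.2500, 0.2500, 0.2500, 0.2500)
C > B > A

Key insight: Entropy is maximized by uniform distributions and minimized by concentrated distributions.

- Uniform distributions have maximum entropy log₂(4) = 2.0000 bits
- The more "peaked" or concentrated a distribution, the lower its entropy

Entropies:
  H(A) = 0.8679 bits
  H(B) = 1.9577 bits
  H(C) = 2.0000 bits

Ranking: C > B > A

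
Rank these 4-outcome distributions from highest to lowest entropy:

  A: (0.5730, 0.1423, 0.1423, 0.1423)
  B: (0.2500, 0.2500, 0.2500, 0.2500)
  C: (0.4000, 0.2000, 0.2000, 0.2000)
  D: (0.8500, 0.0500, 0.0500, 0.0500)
B > C > A > D

Key insight: Entropy is maximized by uniform distributions and minimized by concentrated distributions.

Entropies:
  H(A) = 1.6613 bits
  H(B) = 2.0000 bits
  H(C) = 1.9219 bits
  H(D) = 0.8476 bits

Ranking: B > C > A > D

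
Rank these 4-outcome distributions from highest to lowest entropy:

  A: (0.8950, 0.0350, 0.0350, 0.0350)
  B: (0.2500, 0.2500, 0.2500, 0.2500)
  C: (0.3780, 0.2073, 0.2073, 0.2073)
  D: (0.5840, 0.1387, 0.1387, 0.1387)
B > C > D > A

Key insight: Entropy is maximized by uniform distributions and minimized by concentrated distributions.

Entropies:
  H(A) = 0.6511 bits
  H(B) = 2.0000 bits
  H(C) = 1.9425 bits
  H(D) = 1.6389 bits

Ranking: B > C > D > A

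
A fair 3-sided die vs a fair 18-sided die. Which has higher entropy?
18-sided die

Both are uniform distributions; for uniform over n outcomes, H = log₂(n). H(3-sided) = log₂(3) = 1.585 bits and H(18-sided) = log₂(18) = 4.170 bits. More outcomes in a uniform distribution means higher entropy.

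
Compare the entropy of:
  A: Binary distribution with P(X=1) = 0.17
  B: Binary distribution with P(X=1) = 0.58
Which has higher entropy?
B

For binary distributions, entropy is maximized at p=0.5 and decreases as p moves toward 0 or 1.

H(A) = H(0.17) = 0.6577 bits
H(B) = H(0.58) = 0.9815 bits

Distribution B (p=0.58) is closer to uniform (p=0.5), so it has higher entropy.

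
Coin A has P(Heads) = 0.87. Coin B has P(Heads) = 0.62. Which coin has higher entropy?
B

For binary distributions, entropy is maximized at p=0.5 and decreases as p moves toward 0 or 1.

H(A) = H(0.87) = 0.5574 bits
H(B) = H(0.62) = 0.9580 bits

Distribution B (p=0.62) is closer to uniform (p=0.5), so it has higher entropy.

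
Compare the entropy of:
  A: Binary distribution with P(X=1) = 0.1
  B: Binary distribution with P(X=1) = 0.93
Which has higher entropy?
A

For binary distributions, entropy is maximized at p=0.5 and decreases as p moves toward 0 or 1.

H(A) = H(0.1) = 0.4690 bits
H(B) = H(0.93) = 0.3659 bits

Distribution A (p=0.1) is closer to uniform (p=0.5), so it has higher entropy.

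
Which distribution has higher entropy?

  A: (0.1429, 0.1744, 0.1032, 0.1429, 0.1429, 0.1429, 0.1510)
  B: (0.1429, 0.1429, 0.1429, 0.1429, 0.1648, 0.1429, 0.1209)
B

Both distributions are close to uniform, making this a harder comparison.

H(A) = 2.7935 bits
H(B) = 2.8025 bits

The distribution closer to uniform has higher entropy.
Answer: B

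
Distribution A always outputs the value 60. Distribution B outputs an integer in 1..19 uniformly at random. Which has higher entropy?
B

A is deterministic, so H(A) = 0. B is uniform over 19 outcomes, so H(B) = log₂(19) = 4.248 bits. Any distribution with genuine randomness has higher entropy than a deterministic one.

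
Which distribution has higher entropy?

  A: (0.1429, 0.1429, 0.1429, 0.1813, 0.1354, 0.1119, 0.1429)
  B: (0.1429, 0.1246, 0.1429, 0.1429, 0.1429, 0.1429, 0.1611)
B

Both distributions are close to uniform, making this a harder comparison.

H(A) = 2.7950 bits
H(B) = 2.8040 bits

The distribution closer to uniform has higher entropy.
Answer: B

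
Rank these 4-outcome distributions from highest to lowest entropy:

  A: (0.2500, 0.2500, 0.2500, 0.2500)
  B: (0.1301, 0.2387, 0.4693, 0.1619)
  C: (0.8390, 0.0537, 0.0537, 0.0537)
A > B > C

Key insight: Entropy is maximized by uniform distributions and minimized by concentrated distributions.

- Uniform distributions have maximum entropy log₂(4) = 2.0000 bits
- The more "peaked" or concentrated a distribution, the lower its entropy

Entropies:
  H(A) = 2.0000 bits
  H(B) = 1.8137 bits
  H(C) = 0.8919 bits

Ranking: A > B > C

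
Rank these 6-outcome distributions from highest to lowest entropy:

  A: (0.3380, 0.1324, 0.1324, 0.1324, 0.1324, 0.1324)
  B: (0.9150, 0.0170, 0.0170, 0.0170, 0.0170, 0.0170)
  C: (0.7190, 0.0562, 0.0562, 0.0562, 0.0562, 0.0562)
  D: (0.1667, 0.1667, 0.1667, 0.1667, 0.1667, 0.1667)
D > A > C > B

Key insight: Entropy is maximized by uniform distributions and minimized by concentrated distributions.

Entropies:
  H(A) = 2.4600 bits
  H(B) = 0.6169 bits
  H(C) = 1.5093 bits
  H(D) = 2.5850 bits

Ranking: D > A > C > B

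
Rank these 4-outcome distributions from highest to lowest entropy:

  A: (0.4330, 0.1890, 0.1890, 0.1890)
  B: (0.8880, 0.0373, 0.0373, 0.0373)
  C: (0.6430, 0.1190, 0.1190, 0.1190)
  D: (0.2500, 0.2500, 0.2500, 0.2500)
D > A > C > B

Key insight: Entropy is maximized by uniform distributions and minimized by concentrated distributions.

Entropies:
  H(A) = 1.8857 bits
  H(B) = 0.6834 bits
  H(C) = 1.5060 bits
  H(D) = 2.0000 bits

Ranking: D > A > C > B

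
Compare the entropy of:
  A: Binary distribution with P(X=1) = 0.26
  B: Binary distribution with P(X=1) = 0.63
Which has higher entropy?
B

For binary distributions, entropy is maximized at p=0.5 and decreases as p moves toward 0 or 1.

H(A) = H(0.26) = 0.8267 bits
H(B) = H(0.63) = 0.9507 bits

Distribution B (p=0.63) is closer to uniform (p=0.5), so it has higher entropy.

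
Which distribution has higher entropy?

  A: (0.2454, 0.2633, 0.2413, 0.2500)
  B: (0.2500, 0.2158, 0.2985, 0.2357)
A

Both distributions are close to uniform, making this a harder comparison.

H(A) = 1.9992 bits
H(B) = 1.9895 bits

The distribution closer to uniform has higher entropy.
Answer: A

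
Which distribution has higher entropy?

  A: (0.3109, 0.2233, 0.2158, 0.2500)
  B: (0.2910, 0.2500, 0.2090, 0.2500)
B

Both distributions are close to uniform, making this a harder comparison.

H(A) = 1.9844 bits
H(B) = 1.9902 bits

The distribution closer to uniform has higher entropy.
Answer: B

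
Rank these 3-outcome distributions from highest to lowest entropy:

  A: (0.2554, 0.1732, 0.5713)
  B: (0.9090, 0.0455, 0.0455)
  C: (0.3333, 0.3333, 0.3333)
C > A > B

Key insight: Entropy is maximized by uniform distributions and minimized by concentrated distributions.

- Uniform distributions have maximum entropy log₂(3) = 1.5850 bits
- The more "peaked" or concentrated a distribution, the lower its entropy

Entropies:
  H(A) = 1.4025 bits
  H(B) = 0.5308 bits
  H(C) = 1.5850 bits

Ranking: C > A > B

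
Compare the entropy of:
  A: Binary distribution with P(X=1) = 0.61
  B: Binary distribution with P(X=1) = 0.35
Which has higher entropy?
A

For binary distributions, entropy is maximized at p=0.5 and decreases as p moves toward 0 or 1.

H(A) = H(0.61) = 0.9648 bits
H(B) = H(0.35) = 0.9341 bits

Distribution A (p=0.61) is closer to uniform (p=0.5), so it has higher entropy.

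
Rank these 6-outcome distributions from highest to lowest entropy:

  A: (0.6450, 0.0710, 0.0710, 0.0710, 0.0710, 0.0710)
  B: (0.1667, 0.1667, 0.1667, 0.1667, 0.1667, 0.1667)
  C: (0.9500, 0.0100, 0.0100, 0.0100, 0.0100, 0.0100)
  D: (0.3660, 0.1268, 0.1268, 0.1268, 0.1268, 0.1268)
B > D > A > C

Key insight: Entropy is maximized by uniform distributions and minimized by concentrated distributions.

Entropies:
  H(A) = 1.7627 bits
  H(B) = 2.5850 bits
  H(C) = 0.4025 bits
  H(D) = 2.4197 bits

Ranking: B > D > A > C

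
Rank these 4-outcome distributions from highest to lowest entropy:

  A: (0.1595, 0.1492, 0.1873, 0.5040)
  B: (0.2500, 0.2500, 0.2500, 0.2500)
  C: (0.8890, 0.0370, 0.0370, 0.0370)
B > A > C

Key insight: Entropy is maximized by uniform distributions and minimized by concentrated distributions.

- Uniform distributions have maximum entropy log₂(4) = 2.0000 bits
- The more "peaked" or concentrated a distribution, the lower its entropy

Entropies:
  H(A) = 1.7828 bits
  H(B) = 2.0000 bits
  H(C) = 0.6789 bits

Ranking: B > A > C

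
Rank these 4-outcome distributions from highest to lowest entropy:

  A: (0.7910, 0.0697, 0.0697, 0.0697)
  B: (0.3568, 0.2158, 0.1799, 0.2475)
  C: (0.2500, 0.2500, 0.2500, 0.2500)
C > B > A

Key insight: Entropy is maximized by uniform distributions and minimized by concentrated distributions.

- Uniform distributions have maximum entropy log₂(4) = 2.0000 bits
- The more "peaked" or concentrated a distribution, the lower its entropy

Entropies:
  H(A) = 1.0708 bits
  H(B) = 1.9517 bits
  H(C) = 2.0000 bits

Ranking: C > B > A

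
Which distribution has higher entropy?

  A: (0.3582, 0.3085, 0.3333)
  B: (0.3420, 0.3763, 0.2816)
A

Both distributions are close to uniform, making this a harder comparison.

H(A) = 1.5823 bits
H(B) = 1.5748 bits

The distribution closer to uniform has higher entropy.
Answer: A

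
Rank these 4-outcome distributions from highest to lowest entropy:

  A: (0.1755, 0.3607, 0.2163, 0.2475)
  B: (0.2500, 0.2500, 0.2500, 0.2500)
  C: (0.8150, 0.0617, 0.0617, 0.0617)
B > A > C

Key insight: Entropy is maximized by uniform distributions and minimized by concentrated distributions.

- Uniform distributions have maximum entropy log₂(4) = 2.0000 bits
- The more "peaked" or concentrated a distribution, the lower its entropy

Entropies:
  H(A) = 1.9476 bits
  H(B) = 2.0000 bits
  H(C) = 0.9841 bits

Ranking: B > A > C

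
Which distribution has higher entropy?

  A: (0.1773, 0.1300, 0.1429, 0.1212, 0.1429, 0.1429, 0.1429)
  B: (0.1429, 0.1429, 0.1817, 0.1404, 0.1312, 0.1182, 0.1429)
A

Both distributions are close to uniform, making this a harder comparison.

H(A) = 2.7984 bits
H(B) = 2.7963 bits

The distribution closer to uniform has higher entropy.
Answer: A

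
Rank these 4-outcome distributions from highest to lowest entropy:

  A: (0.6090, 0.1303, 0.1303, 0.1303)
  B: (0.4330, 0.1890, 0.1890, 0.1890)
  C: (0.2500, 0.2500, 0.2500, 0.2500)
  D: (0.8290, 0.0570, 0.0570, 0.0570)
C > B > A > D

Key insight: Entropy is maximized by uniform distributions and minimized by concentrated distributions.

Entropies:
  H(A) = 1.5852 bits
  H(B) = 1.8857 bits
  H(C) = 2.0000 bits
  H(D) = 0.9310 bits

Ranking: C > B > A > D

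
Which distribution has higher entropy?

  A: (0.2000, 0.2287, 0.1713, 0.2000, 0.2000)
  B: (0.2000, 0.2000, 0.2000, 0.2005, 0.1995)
B

Both distributions are close to uniform, making this a harder comparison.

H(A) = 2.3160 bits
H(B) = 2.3219 bits

The distribution closer to uniform has higher entropy.
Answer: B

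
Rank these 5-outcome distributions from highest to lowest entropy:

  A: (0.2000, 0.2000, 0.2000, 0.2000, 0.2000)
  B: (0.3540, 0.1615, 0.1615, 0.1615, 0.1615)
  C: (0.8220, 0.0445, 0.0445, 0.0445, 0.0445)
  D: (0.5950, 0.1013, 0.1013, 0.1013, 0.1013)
A > B > D > C

Key insight: Entropy is maximized by uniform distributions and minimized by concentrated distributions.

Entropies:
  H(A) = 2.3219 bits
  H(B) = 2.2296 bits
  H(C) = 1.0317 bits
  H(D) = 1.7838 bits

Ranking: A > B > D > C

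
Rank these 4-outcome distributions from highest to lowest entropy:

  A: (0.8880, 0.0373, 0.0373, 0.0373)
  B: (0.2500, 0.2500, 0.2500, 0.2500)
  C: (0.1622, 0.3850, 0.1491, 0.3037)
B > C > A

Key insight: Entropy is maximized by uniform distributions and minimized by concentrated distributions.

- Uniform distributions have maximum entropy log₂(4) = 2.0000 bits
- The more "peaked" or concentrated a distribution, the lower its entropy

Entropies:
  H(A) = 0.6834 bits
  H(B) = 2.0000 bits
  H(C) = 1.8873 bits

Ranking: B > C > A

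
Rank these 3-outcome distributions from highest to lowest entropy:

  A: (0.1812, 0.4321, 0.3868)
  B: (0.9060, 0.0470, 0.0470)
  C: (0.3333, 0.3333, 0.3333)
C > A > B

Key insight: Entropy is maximized by uniform distributions and minimized by concentrated distributions.

- Uniform distributions have maximum entropy log₂(3) = 1.5850 bits
- The more "peaked" or concentrated a distribution, the lower its entropy

Entropies:
  H(A) = 1.4996 bits
  H(B) = 0.5437 bits
  H(C) = 1.5850 bits

Ranking: C > A > B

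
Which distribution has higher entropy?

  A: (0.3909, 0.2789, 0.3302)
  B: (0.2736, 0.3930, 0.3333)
A

Both distributions are close to uniform, making this a harder comparison.

H(A) = 1.5713 bits
H(B) = 1.5694 bits

The distribution closer to uniform has higher entropy.
Answer: A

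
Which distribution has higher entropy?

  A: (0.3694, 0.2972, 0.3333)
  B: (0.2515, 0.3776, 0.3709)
A

Both distributions are close to uniform, making this a harder comparison.

H(A) = 1.5793 bits
H(B) = 1.5621 bits

The distribution closer to uniform has higher entropy.
Answer: A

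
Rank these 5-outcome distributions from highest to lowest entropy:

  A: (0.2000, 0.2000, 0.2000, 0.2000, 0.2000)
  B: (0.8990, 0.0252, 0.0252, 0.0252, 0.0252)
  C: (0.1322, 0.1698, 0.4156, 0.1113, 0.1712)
A > C > B

Key insight: Entropy is maximized by uniform distributions and minimized by concentrated distributions.

- Uniform distributions have maximum entropy log₂(5) = 2.3219 bits
- The more "peaked" or concentrated a distribution, the lower its entropy

Entropies:
  H(A) = 2.3219 bits
  H(B) = 0.6742 bits
  H(C) = 2.1351 bits

Ranking: A > C > B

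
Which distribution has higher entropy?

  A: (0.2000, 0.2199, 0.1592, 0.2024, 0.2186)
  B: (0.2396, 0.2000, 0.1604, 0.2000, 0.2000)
A

Both distributions are close to uniform, making this a harder comparison.

H(A) = 2.3128 bits
H(B) = 2.3105 bits

The distribution closer to uniform has higher entropy.
Answer: A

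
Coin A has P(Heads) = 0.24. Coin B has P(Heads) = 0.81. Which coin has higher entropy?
A

For binary distributions, entropy is maximized at p=0.5 and decreases as p moves toward 0 or 1.

H(A) = H(0.24) = 0.7950 bits
H(B) = H(0.81) = 0.7015 bits

Distribution A (p=0.24) is closer to uniform (p=0.5), so it has higher entropy.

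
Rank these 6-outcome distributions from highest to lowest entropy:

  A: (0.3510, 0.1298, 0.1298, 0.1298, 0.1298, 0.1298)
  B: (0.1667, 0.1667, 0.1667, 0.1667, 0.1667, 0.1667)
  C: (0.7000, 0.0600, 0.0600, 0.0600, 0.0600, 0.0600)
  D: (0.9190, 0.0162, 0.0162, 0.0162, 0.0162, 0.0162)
B > A > C > D

Key insight: Entropy is maximized by uniform distributions and minimized by concentrated distributions.

Entropies:
  H(A) = 2.4419 bits
  H(B) = 2.5850 bits
  H(C) = 1.5779 bits
  H(D) = 0.5938 bits

Ranking: B > A > C > D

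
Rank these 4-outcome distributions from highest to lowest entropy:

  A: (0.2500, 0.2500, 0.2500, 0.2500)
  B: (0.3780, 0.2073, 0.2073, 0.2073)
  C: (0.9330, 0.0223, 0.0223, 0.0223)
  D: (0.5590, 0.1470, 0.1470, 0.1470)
A > B > D > C

Key insight: Entropy is maximized by uniform distributions and minimized by concentrated distributions.

Entropies:
  H(A) = 2.0000 bits
  H(B) = 1.9425 bits
  H(C) = 0.4608 bits
  H(D) = 1.6889 bits

Ranking: A > B > D > C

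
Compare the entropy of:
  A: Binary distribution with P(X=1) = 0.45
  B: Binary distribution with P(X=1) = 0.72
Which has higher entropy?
A

For binary distributions, entropy is maximized at p=0.5 and decreases as p moves toward 0 or 1.

H(A) = H(0.45) = 0.9928 bits
H(B) = H(0.72) = 0.8555 bits

Distribution A (p=0.45) is closer to uniform (p=0.5), so it has higher entropy.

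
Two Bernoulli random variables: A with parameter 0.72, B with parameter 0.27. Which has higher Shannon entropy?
A

For binary distributions, entropy is maximized at p=0.5 and decreases as p moves toward 0 or 1.

H(A) = H(0.72) = 0.8555 bits
H(B) = H(0.27) = 0.8415 bits

Distribution A (p=0.72) is closer to uniform (p=0.5), so it has higher entropy.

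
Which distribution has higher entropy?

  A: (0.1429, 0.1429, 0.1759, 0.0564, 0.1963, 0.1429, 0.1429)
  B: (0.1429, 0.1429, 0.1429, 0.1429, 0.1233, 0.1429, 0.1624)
B

Both distributions are close to uniform, making this a harder comparison.

H(A) = 2.7403 bits
H(B) = 2.8035 bits

The distribution closer to uniform has higher entropy.
Answer: B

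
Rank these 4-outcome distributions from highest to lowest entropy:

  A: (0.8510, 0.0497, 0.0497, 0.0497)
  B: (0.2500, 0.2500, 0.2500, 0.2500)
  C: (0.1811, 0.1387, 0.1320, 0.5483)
B > C > A

Key insight: Entropy is maximized by uniform distributions and minimized by concentrated distributions.

- Uniform distributions have maximum entropy log₂(4) = 2.0000 bits
- The more "peaked" or concentrated a distribution, the lower its entropy

Entropies:
  H(A) = 0.8435 bits
  H(B) = 2.0000 bits
  H(C) = 1.7026 bits

Ranking: B > C > A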